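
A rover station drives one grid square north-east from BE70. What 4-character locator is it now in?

Longitude square 7; +1 → 8.
Latitude square 0; +1 → 1.

BE81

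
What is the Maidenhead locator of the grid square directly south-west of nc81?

NC70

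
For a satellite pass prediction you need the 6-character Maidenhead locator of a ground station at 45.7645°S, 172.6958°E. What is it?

Offset from 180°W / 90°S: lon 352.6958°, lat 44.2355°.
Field: 352.6958/20 → 17 → R, 44.2355/10 → 4 → E; chars RE.
Square: 12.6958/2 → 6, 4.2355/1 → 4; chars 64.
Subsquare: 0.6958/0.0833333 → 8 → i, 0.2355/0.0416667 → 5 → f; chars if.

RE64if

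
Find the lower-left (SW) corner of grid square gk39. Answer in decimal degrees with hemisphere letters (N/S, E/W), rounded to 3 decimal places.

19.000° N, 54.000° W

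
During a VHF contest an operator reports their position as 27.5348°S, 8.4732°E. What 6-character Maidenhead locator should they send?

JG42fl

Shift to the Maidenhead origin (180°W, 90°S): lon 188.4732, lat 62.4652.
Field: 188.4732/20 → 9 → J, 62.4652/10 → 6 → G; chars JG.
Square: 8.4732/2 → 4, 2.4652/1 → 2; chars 42.
Subsquare: 0.4732/0.0833333 → 5 → f, 0.4652/0.0416667 → 11 → l; chars fl.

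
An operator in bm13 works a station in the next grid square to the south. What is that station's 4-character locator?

BM12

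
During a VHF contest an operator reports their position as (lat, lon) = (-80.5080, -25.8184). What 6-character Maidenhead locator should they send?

HA79cl

Add 180° to longitude and 90° to latitude: 154.1816, 9.4920.
Field: 154.1816/20 → 7 → H, 9.4920/10 → 0 → A; chars HA.
Square: 14.1816/2 → 7, 9.4920/1 → 9; chars 79.
Subsquare: 0.1816/0.0833333 → 2 → c, 0.4920/0.0416667 → 11 → l; chars cl.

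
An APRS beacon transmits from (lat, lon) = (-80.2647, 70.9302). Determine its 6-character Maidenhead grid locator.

Shift to the Maidenhead origin (180°W, 90°S): lon 250.9302, lat 9.7353.
Field: 250.9302/20 → 12 → M, 9.7353/10 → 0 → A; chars MA.
Square: 10.9302/2 → 5, 9.7353/1 → 9; chars 59.
Subsquare: 0.9302/0.0833333 → 11 → l, 0.7353/0.0416667 → 17 → r; chars lr.

MA59lr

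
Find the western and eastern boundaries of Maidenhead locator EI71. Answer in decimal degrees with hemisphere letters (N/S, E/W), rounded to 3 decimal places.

86.000° W, 84.000° W

Field E=4, I=8: +4·20° lon, +8·10° lat → SW at lon -100°, lat -10°.
Square 7, 1: +7·2° lon, +1·1° lat → SW at lon -86°, lat -9°.
Cell spans 2° lon × 1° lat.
west 86.000° W, east 84.000° W.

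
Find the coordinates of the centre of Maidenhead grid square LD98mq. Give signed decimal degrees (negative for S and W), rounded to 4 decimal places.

Field L=11, D=3: +11·20° lon, +3·10° lat → SW at lon 40°, lat -60°.
Square 9, 8: +9·2° lon, +8·1° lat → SW at lon 58°, lat -52°.
Subsquare m=12, q=16: +12·0.0833333° lon, +16·0.0416667° lat → SW at lon 59°, lat -51.3333°.
Cell spans 0.0833333° lon × 0.0416667° lat. Centre is SW corner plus half of each.
latitude -51.3125, longitude 59.0417.

-51.3125, 59.0417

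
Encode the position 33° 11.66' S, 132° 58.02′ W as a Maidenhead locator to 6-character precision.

CF36mt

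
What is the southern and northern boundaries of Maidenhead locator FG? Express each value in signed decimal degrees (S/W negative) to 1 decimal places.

-30.0, -20.0

Field F=5, G=6: +5·20° lon, +6·10° lat → SW at lon -80°, lat -30°.
Cell spans 20° lon × 10° lat.
south -30.0, north -20.0.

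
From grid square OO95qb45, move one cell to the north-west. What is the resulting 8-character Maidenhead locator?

Longitude extended square 4; −1 → 3.
Latitude extended square 5; +1 → 6.

OO95qb36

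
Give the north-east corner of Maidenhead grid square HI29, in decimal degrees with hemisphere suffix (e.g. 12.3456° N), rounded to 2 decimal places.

0.00° N, 34.00° W

Field H=7, I=8: +7·20° lon, +8·10° lat → SW at lon -40°, lat -10°.
Square 2, 9: +2·2° lon, +9·1° lat → SW at lon -36°, lat -1°.
Cell spans 2° lon × 1° lat. NE corner is SW corner plus one full cell.
latitude 0.00° N, longitude 34.00° W.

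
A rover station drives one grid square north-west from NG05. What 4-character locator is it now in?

Longitude square 0; −1 → -1, wraps to 9, carry into field.
Longitude field N = 13; −1 → 12 = M.
Latitude square 5; +1 → 6.

MG96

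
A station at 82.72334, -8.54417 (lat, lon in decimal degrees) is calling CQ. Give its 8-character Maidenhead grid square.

IR52rr43

Shift to the Maidenhead origin (180°W, 90°S): lon 171.45583, lat 172.72334.
Field: 171.45583/20 → 8 → I, 172.72334/10 → 17 → R; chars IR.
Square: 11.45583/2 → 5, 2.72334/1 → 2; chars 52.
Subsquare: 1.45583/0.0833333 → 17 → r, 0.72334/0.0416667 → 17 → r; chars rr.
Extended square: 0.03916/0.00833333 → 4, 0.01501/0.00416667 → 3; chars 43.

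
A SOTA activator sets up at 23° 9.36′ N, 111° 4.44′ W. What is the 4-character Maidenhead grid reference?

DL43

Offset from 180°W / 90°S: lon 68.93°, lat 113.16°.
Field (20°×10°, letters A–R): 68.93/20 → 3 → D, 113.16/10 → 11 → L; chars DL.
Square (2°×1°, digits 0–9): 8.93/2 → 4, 3.16/1 → 3; chars 43.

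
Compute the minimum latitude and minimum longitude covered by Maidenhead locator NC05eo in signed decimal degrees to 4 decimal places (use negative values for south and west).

-64.4167, 80.3333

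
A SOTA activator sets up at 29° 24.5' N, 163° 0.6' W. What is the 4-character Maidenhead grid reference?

AL89

Shift to the Maidenhead origin (180°W, 90°S): lon 16.99, lat 119.41.
Field: 16.99/20 → 0 → A, 119.41/10 → 11 → L; chars AL.
Square: 16.99/2 → 8, 9.41/1 → 9; chars 89.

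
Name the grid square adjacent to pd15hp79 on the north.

Latitude extended square 9; +1 → 10, wraps to 0, carry into subsquare.
Latitude subsquare p = 15; +1 → 16 = q.
The longitude characters are unchanged.

PD15hq70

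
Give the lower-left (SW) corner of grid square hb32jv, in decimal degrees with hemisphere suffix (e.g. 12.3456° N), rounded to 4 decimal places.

77.1250° S, 33.2500° W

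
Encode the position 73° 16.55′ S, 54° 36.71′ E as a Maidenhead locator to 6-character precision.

Shift to the Maidenhead origin (180°W, 90°S): lon 234.6118, lat 16.7242.
Field (20°×10°, letters A–R): lon ⌊234.6118/20⌋ = 11 → L; lat ⌊16.7242/10⌋ = 1 → B.
Square (2°×1°, digits 0–9): lon ⌊14.6118/2⌋ = 7; lat ⌊6.7242/1⌋ = 6.
Subsquare (5′×2.5′, letters a–x): lon ⌊0.6118/0.0833333⌋ = 7 → h; lat ⌊0.7242/0.0416667⌋ = 17 → r.

LB76hr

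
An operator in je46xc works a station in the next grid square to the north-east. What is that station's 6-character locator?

Longitude subsquare x = 23; +1 → 24, wraps to 0 = a, carry into square.
Longitude square 4; +1 → 5.
Latitude subsquare c = 2; +1 → 3 = d.

JE56ad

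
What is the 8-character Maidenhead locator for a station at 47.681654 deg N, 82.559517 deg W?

EN87rq23

Add 180° to longitude and 90° to latitude: 97.44048, 137.68165.
Field: 97.44048/20 → 4 → E, 137.68165/10 → 13 → N; chars EN.
Square: 17.44048/2 → 8, 7.68165/1 → 7; chars 87.
Subsquare: 1.44048/0.0833333 → 17 → r, 0.68165/0.0416667 → 16 → q; chars rq.
Extended square: 0.02382/0.00833333 → 2, 0.01499/0.00416667 → 3; chars 23.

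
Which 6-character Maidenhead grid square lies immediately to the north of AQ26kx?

AQ27ka

Latitude subsquare x = 23; +1 → 24, wraps to 0 = a, carry into square.
Latitude square 6; +1 → 7.
The longitude characters are unchanged.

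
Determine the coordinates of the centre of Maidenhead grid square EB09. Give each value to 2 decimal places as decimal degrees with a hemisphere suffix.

70.50° S, 99.00° W

Field E=4, B=1: +4·20° lon, +1·10° lat → SW at lon -100°, lat -80°.
Square 0, 9: +0·2° lon, +9·1° lat → SW at lon -100°, lat -71°.
Cell spans 2° lon × 1° lat. Centre is SW corner plus half of each.
latitude 70.50° S, longitude 99.00° W.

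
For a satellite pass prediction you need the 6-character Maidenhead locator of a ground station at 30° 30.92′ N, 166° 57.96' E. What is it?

Shift to the Maidenhead origin (180°W, 90°S): lon 346.9660, lat 120.5153.
Field: 346.9660/20 → 17 → R, 120.5153/10 → 12 → M; chars RM.
Square: 6.9660/2 → 3, 0.5153/1 → 0; chars 30.
Subsquare: 0.9660/0.0833333 → 11 → l, 0.5153/0.0416667 → 12 → m; chars lm.

RM30lm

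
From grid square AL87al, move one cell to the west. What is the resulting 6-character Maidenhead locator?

Longitude subsquare a = 0; −1 → -1, wraps to 23 = x, carry into square.
Longitude square 8; −1 → 7.
The latitude characters are unchanged.

AL77xl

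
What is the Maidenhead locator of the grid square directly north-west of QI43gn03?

QI43fn94

Longitude extended square 0; −1 → -1, wraps to 9, carry into subsquare.
Longitude subsquare g = 6; −1 → 5 = f.
Latitude extended square 3; +1 → 4.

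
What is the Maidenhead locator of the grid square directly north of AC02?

Latitude square 2; +1 → 3.
The longitude characters are unchanged.

AC03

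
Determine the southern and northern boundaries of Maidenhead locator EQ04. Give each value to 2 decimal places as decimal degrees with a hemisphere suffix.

74.00° N, 75.00° N

Field E=4, Q=16: +4·20° lon, +16·10° lat → SW at lon -100°, lat 70°.
Square 0, 4: +0·2° lon, +4·1° lat → SW at lon -100°, lat 74°.
Cell spans 2° lon × 1° lat.
south 74.00° N, north 75.00° N.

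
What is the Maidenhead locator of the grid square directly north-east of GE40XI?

GE50aj

Longitude subsquare x = 23; +1 → 24, wraps to 0 = a, carry into square.
Longitude square 4; +1 → 5.
Latitude subsquare i = 8; +1 → 9 = j.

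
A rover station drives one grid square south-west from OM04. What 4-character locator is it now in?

Longitude square 0; −1 → -1, wraps to 9, carry into field.
Longitude field O = 14; −1 → 13 = N.
Latitude square 4; −1 → 3.

NM93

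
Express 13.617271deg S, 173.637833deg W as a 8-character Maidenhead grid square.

AH36ej31

Add 180° to longitude and 90° to latitude: 6.36217, 76.38273.
Field (20°×10°, letters A–R): 6.36217/20 → 0 → A, 76.38273/10 → 7 → H; chars AH.
Square (2°×1°, digits 0–9): 6.36217/2 → 3, 6.38273/1 → 6; chars 36.
Subsquare (5′×2.5′, letters a–x): 0.36217/0.0833333 → 4 → e, 0.38273/0.0416667 → 9 → j; chars ej.
Extended square (30″×15″, digits 0–9): 0.02883/0.00833333 → 3, 0.00773/0.00416667 → 1; chars 31.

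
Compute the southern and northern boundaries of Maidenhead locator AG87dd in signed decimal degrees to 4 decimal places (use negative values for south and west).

Field A=0, G=6: +0·20° lon, +6·10° lat → SW at lon -180°, lat -30°.
Square 8, 7: +8·2° lon, +7·1° lat → SW at lon -164°, lat -23°.
Subsquare d=3, d=3: +3·0.0833333° lon, +3·0.0416667° lat → SW at lon -163.75°, lat -22.875°.
Cell spans 0.0833333° lon × 0.0416667° lat.
south -22.8750, north -22.8333.

-22.8750, -22.8333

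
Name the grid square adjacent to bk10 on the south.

Latitude square 0; −1 → -1, wraps to 9, carry into field.
Latitude field K = 10; −1 → 9 = J.
The longitude characters are unchanged.

BJ19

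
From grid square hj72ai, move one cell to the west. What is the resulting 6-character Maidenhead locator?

HJ62xi

Longitude subsquare a = 0; −1 → -1, wraps to 23 = x, carry into square.
Longitude square 7; −1 → 6.
The latitude characters are unchanged.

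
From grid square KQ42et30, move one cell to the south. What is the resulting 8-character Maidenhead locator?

Latitude extended square 0; −1 → -1, wraps to 9, carry into subsquare.
Latitude subsquare t = 19; −1 → 18 = s.
The longitude characters are unchanged.

KQ42es39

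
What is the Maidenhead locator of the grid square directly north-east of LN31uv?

Longitude subsquare u = 20; +1 → 21 = v.
Latitude subsquare v = 21; +1 → 22 = w.

LN31vw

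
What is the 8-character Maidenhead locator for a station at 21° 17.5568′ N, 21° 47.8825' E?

KL01vh50

Offset from 180°W / 90°S: lon 201.79804°, lat 111.29261°.
Field: lon ⌊201.79804/20⌋ = 10 → K; lat ⌊111.29261/10⌋ = 11 → L.
Square: lon ⌊1.79804/2⌋ = 0; lat ⌊1.29261/1⌋ = 1.
Subsquare: lon ⌊1.79804/0.0833333⌋ = 21 → v; lat ⌊0.29261/0.0416667⌋ = 7 → h.
Extended square: lon ⌊0.04804/0.00833333⌋ = 5; lat ⌊0.00095/0.00416667⌋ = 0.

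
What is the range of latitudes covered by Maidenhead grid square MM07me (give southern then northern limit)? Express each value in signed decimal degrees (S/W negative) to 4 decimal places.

37.1667, 37.2083

Field M=12, M=12: +12·20° lon, +12·10° lat → SW at lon 60°, lat 30°.
Square 0, 7: +0·2° lon, +7·1° lat → SW at lon 60°, lat 37°.
Subsquare m=12, e=4: +12·0.0833333° lon, +4·0.0416667° lat → SW at lon 61°, lat 37.1667°.
Cell spans 0.0833333° lon × 0.0416667° lat.
south 37.1667, north 37.2083.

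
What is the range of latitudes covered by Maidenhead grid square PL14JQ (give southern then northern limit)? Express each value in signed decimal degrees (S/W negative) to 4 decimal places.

Field P=15, L=11: +15·20° lon, +11·10° lat → SW at lon 120°, lat 20°.
Square 1, 4: +1·2° lon, +4·1° lat → SW at lon 122°, lat 24°.
Subsquare j=9, q=16: +9·0.0833333° lon, +16·0.0416667° lat → SW at lon 122.75°, lat 24.6667°.
Cell spans 0.0833333° lon × 0.0416667° lat.
south 24.6667, north 24.7083.

24.6667, 24.7083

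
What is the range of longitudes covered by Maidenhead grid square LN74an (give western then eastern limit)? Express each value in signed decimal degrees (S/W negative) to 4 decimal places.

Field L=11, N=13: +11·20° lon, +13·10° lat → SW at lon 40°, lat 40°.
Square 7, 4: +7·2° lon, +4·1° lat → SW at lon 54°, lat 44°.
Subsquare a=0, n=13: +0·0.0833333° lon, +13·0.0416667° lat → SW at lon 54°, lat 44.5417°.
Cell spans 0.0833333° lon × 0.0416667° lat.
west 54.0000, east 54.0833.

54.0000, 54.0833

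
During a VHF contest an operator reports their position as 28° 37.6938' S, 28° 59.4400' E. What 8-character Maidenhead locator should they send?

Add 180° to longitude and 90° to latitude: 208.99067, 61.37177.
Field: 208.99067/20 → 10 → K, 61.37177/10 → 6 → G; chars KG.
Square: 8.99067/2 → 4, 1.37177/1 → 1; chars 41.
Subsquare: 0.99067/0.0833333 → 11 → l, 0.37177/0.0416667 → 8 → i; chars li.
Extended square: 0.07400/0.00833333 → 8, 0.03844/0.00416667 → 9; chars 89.

KG41li89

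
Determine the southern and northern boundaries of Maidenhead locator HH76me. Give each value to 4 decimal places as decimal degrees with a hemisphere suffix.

13.8333° S, 13.7917° S

Field H=7, H=7: +7·20° lon, +7·10° lat → SW at lon -40°, lat -20°.
Square 7, 6: +7·2° lon, +6·1° lat → SW at lon -26°, lat -14°.
Subsquare m=12, e=4: +12·0.0833333° lon, +4·0.0416667° lat → SW at lon -25°, lat -13.8333°.
Cell spans 0.0833333° lon × 0.0416667° lat.
south 13.8333° S, north 13.7917° S.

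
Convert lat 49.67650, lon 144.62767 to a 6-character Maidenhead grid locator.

Shift to the Maidenhead origin (180°W, 90°S): lon 324.6277, lat 139.6765.
Field: 324.6277/20 → 16 → Q, 139.6765/10 → 13 → N; chars QN.
Square: 4.6277/2 → 2, 9.6765/1 → 9; chars 29.
Subsquare: 0.6277/0.0833333 → 7 → h, 0.6765/0.0416667 → 16 → q; chars hq.

QN29hq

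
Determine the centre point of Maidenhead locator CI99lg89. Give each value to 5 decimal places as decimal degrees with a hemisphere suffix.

0.71042° S, 121.01250° W

Field C=2, I=8: +2·20° lon, +8·10° lat → SW at lon -140°, lat -10°.
Square 9, 9: +9·2° lon, +9·1° lat → SW at lon -122°, lat -1°.
Subsquare l=11, g=6: +11·0.0833333° lon, +6·0.0416667° lat → SW at lon -121.083°, lat -0.75°.
Extended square 8, 9: +8·0.00833333° lon, +9·0.00416667° lat → SW at lon -121.017°, lat -0.7125°.
Cell spans 0.00833333° lon × 0.00416667° lat. Centre is SW corner plus half of each.
latitude 0.71042° S, longitude 121.01250° W.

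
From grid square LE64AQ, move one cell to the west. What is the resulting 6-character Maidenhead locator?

Longitude subsquare a = 0; −1 → -1, wraps to 23 = x, carry into square.
Longitude square 6; −1 → 5.
The latitude characters are unchanged.

LE54xq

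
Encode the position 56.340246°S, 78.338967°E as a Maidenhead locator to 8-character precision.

MD93ep08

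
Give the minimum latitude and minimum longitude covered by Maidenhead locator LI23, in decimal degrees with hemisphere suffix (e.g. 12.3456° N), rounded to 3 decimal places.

Field L=11, I=8: +11·20° lon, +8·10° lat → SW at lon 40°, lat -10°.
Square 2, 3: +2·2° lon, +3·1° lat → SW at lon 44°, lat -7°.
latitude 7.000° S, longitude 44.000° E.

7.000° S, 44.000° E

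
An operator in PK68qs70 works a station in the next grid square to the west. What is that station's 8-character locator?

Longitude extended square 7; −1 → 6.
The latitude characters are unchanged.

PK68qs60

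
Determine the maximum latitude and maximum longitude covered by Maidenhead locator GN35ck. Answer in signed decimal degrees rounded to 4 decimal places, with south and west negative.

Field G=6, N=13: +6·20° lon, +13·10° lat → SW at lon -60°, lat 40°.
Square 3, 5: +3·2° lon, +5·1° lat → SW at lon -54°, lat 45°.
Subsquare c=2, k=10: +2·0.0833333° lon, +10·0.0416667° lat → SW at lon -53.8333°, lat 45.4167°.
Cell spans 0.0833333° lon × 0.0416667° lat. NE corner is SW corner plus one full cell.
latitude 45.4583, longitude -53.7500.

45.4583, -53.7500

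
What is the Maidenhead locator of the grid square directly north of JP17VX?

Latitude subsquare x = 23; +1 → 24, wraps to 0 = a, carry into square.
Latitude square 7; +1 → 8.
The longitude characters are unchanged.

JP18va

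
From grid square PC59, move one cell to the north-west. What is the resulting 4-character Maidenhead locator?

Longitude square 5; −1 → 4.
Latitude square 9; +1 → 10, wraps to 0, carry into field.
Latitude field C = 2; +1 → 3 = D.

PD40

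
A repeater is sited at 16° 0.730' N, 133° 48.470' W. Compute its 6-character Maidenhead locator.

Shift to the Maidenhead origin (180°W, 90°S): lon 46.1922, lat 106.0122.
Field: 46.1922/20 → 2 → C, 106.0122/10 → 10 → K; chars CK.
Square: 6.1922/2 → 3, 6.0122/1 → 6; chars 36.
Subsquare: 0.1922/0.0833333 → 2 → c, 0.0122/0.0416667 → 0 → a; chars ca.

CK36ca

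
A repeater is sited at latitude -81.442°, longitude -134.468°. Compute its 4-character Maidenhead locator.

Shift to the Maidenhead origin (180°W, 90°S): lon 45.53, lat 8.56.
Field: 45.53/20 → 2 → C, 8.56/10 → 0 → A; chars CA.
Square: 5.53/2 → 2, 8.56/1 → 8; chars 28.

CA28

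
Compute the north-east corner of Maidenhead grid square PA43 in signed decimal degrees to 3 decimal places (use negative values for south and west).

Field P=15, A=0: +15·20° lon, +0·10° lat → SW at lon 120°, lat -90°.
Square 4, 3: +4·2° lon, +3·1° lat → SW at lon 128°, lat -87°.
Cell spans 2° lon × 1° lat. NE corner is SW corner plus one full cell.
latitude -86.000, longitude 130.000.

-86.000, 130.000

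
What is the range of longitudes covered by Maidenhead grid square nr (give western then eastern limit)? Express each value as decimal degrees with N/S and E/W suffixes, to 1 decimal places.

80.0° E, 100.0° E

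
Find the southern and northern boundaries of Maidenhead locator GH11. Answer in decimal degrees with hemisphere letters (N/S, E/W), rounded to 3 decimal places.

19.000° S, 18.000° S

Field G=6, H=7: +6·20° lon, +7·10° lat → SW at lon -60°, lat -20°.
Square 1, 1: +1·2° lon, +1·1° lat → SW at lon -58°, lat -19°.
Cell spans 2° lon × 1° lat.
south 19.000° S, north 18.000° S.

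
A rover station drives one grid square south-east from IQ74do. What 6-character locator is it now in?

IQ74en

Longitude subsquare d = 3; +1 → 4 = e.
Latitude subsquare o = 14; −1 → 13 = n.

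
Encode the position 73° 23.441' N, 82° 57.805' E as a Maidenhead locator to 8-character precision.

Offset from 180°W / 90°S: lon 262.96342°, lat 163.39068°.
Field: lon ⌊262.96342/20⌋ = 13 → N; lat ⌊163.39068/10⌋ = 16 → Q.
Square: lon ⌊2.96342/2⌋ = 1; lat ⌊3.39068/1⌋ = 3.
Subsquare: lon ⌊0.96342/0.0833333⌋ = 11 → l; lat ⌊0.39068/0.0416667⌋ = 9 → j.
Extended square: lon ⌊0.04675/0.00833333⌋ = 5; lat ⌊0.01568/0.00416667⌋ = 3.

NQ13lj53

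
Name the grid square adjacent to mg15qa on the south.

MG14qx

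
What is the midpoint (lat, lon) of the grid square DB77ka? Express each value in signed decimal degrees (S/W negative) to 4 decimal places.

-72.9792, -105.1250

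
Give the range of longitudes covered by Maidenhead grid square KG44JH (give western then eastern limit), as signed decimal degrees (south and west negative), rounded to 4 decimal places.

28.7500, 28.8333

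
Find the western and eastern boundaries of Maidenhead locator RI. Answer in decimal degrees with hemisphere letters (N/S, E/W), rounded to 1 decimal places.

160.0° E, 180.0° E

Field R=17, I=8: +17·20° lon, +8·10° lat → SW at lon 160°, lat -10°.
Cell spans 20° lon × 10° lat.
west 160.0° E, east 180.0° E.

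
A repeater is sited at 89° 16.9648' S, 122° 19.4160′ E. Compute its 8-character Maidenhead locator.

PA10dr82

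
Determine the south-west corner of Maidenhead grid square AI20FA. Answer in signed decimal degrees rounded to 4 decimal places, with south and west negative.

-10.0000, -175.5833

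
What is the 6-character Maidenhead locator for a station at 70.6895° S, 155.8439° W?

Offset from 180°W / 90°S: lon 24.1561°, lat 19.3105°.
Field: 24.1561/20 → 1 → B, 19.3105/10 → 1 → B; chars BB.
Square: 4.1561/2 → 2, 9.3105/1 → 9; chars 29.
Subsquare: 0.1561/0.0833333 → 1 → b, 0.3105/0.0416667 → 7 → h; chars bh.

BB29bh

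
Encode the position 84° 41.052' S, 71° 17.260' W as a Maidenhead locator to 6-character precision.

Shift to the Maidenhead origin (180°W, 90°S): lon 108.7123, lat 5.3158.
Field (20°×10°, letters A–R): 108.7123/20 → 5 → F, 5.3158/10 → 0 → A; chars FA.
Square (2°×1°, digits 0–9): 8.7123/2 → 4, 5.3158/1 → 5; chars 45.
Subsquare (5′×2.5′, letters a–x): 0.7123/0.0833333 → 8 → i, 0.3158/0.0416667 → 7 → h; chars ih.

FA45ih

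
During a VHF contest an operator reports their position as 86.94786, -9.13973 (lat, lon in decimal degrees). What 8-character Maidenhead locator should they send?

IR56kw37

Shift to the Maidenhead origin (180°W, 90°S): lon 170.86027, lat 176.94786.
Field: 170.86027/20 → 8 → I, 176.94786/10 → 17 → R; chars IR.
Square: 10.86027/2 → 5, 6.94786/1 → 6; chars 56.
Subsquare: 0.86027/0.0833333 → 10 → k, 0.94786/0.0416667 → 22 → w; chars kw.
Extended square: 0.02694/0.00833333 → 3, 0.03119/0.00416667 → 7; chars 37.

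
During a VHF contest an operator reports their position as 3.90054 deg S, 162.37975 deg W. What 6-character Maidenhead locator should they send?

Shift to the Maidenhead origin (180°W, 90°S): lon 17.6202, lat 86.0995.
Field: 17.6202/20 → 0 → A, 86.0995/10 → 8 → I; chars AI.
Square: 17.6202/2 → 8, 6.0995/1 → 6; chars 86.
Subsquare: 1.6202/0.0833333 → 19 → t, 0.0995/0.0416667 → 2 → c; chars tc.

AI86tc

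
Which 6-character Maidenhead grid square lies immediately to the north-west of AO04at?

Longitude subsquare a = 0; −1 → -1, wraps to 23 = x, carry into square.
Longitude square 0; −1 → -1, wraps to 9, carry into field.
Longitude field A = 0; −1 → -1, wraps to 17 = R, wrapping around the antimeridian.
Latitude subsquare t = 19; +1 → 20 = u.

RO94xu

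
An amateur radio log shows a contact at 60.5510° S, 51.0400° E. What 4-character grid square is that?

LC59

Add 180° to longitude and 90° to latitude: 231.04, 29.45.
Field: lon ⌊231.04/20⌋ = 11 → L; lat ⌊29.45/10⌋ = 2 → C.
Square: lon ⌊11.04/2⌋ = 5; lat ⌊9.45/1⌋ = 9.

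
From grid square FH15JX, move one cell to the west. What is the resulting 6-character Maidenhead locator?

FH15ix

Longitude subsquare j = 9; −1 → 8 = i.
The latitude characters are unchanged.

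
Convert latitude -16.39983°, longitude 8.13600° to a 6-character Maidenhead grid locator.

Add 180° to longitude and 90° to latitude: 188.1360, 73.6002.
Field: 188.1360/20 → 9 → J, 73.6002/10 → 7 → H; chars JH.
Square: 8.1360/2 → 4, 3.6002/1 → 3; chars 43.
Subsquare: 0.1360/0.0833333 → 1 → b, 0.6002/0.0416667 → 14 → o; chars bo.

JH43bo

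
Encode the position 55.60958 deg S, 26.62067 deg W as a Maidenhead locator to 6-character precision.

Add 180° to longitude and 90° to latitude: 153.3793, 34.3904.
Field: 153.3793/20 → 7 → H, 34.3904/10 → 3 → D; chars HD.
Square: 13.3793/2 → 6, 4.3904/1 → 4; chars 64.
Subsquare: 1.3793/0.0833333 → 16 → q, 0.3904/0.0416667 → 9 → j; chars qj.

HD64qj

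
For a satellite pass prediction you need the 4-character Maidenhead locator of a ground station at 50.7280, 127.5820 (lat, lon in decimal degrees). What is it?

PO30

Offset from 180°W / 90°S: lon 307.58°, lat 140.73°.
Field (20°×10°, letters A–R): lon ⌊307.58/20⌋ = 15 → P; lat ⌊140.73/10⌋ = 14 → O.
Square (2°×1°, digits 0–9): lon ⌊7.58/2⌋ = 3; lat ⌊0.73/1⌋ = 0.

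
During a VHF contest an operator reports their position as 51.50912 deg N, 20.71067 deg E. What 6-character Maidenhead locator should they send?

KO01im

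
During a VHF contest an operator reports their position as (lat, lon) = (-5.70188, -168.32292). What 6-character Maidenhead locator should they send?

Offset from 180°W / 90°S: lon 11.6771°, lat 84.2981°.
Field: lon ⌊11.6771/20⌋ = 0 → A; lat ⌊84.2981/10⌋ = 8 → I.
Square: lon ⌊11.6771/2⌋ = 5; lat ⌊4.2981/1⌋ = 4.
Subsquare: lon ⌊1.6771/0.0833333⌋ = 20 → u; lat ⌊0.2981/0.0416667⌋ = 7 → h.

AI54uh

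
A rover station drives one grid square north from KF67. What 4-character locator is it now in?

KF68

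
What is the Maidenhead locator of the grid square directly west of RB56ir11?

Longitude extended square 1; −1 → 0.
The latitude characters are unchanged.

RB56ir01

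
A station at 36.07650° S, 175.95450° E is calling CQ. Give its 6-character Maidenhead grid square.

RF73xw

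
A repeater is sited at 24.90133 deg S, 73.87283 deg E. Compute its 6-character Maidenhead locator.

MG65wc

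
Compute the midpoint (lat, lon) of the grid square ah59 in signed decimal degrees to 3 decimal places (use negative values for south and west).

Field A=0, H=7: +0·20° lon, +7·10° lat → SW at lon -180°, lat -20°.
Square 5, 9: +5·2° lon, +9·1° lat → SW at lon -170°, lat -11°.
Cell spans 2° lon × 1° lat. Centre is SW corner plus half of each.
latitude -10.500, longitude -169.000.

-10.500, -169.000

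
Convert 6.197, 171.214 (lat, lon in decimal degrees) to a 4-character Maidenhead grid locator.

RJ56

Offset from 180°W / 90°S: lon 351.21°, lat 96.20°.
Field: 351.21/20 → 17 → R, 96.20/10 → 9 → J; chars RJ.
Square: 11.21/2 → 5, 6.20/1 → 6; chars 56.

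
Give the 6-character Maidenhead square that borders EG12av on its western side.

Longitude subsquare a = 0; −1 → -1, wraps to 23 = x, carry into square.
Longitude square 1; −1 → 0.
The latitude characters are unchanged.

EG02xv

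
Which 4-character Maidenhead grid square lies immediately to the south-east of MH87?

MH96

Longitude square 8; +1 → 9.
Latitude square 7; −1 → 6.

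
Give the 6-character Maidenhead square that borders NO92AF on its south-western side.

NO82xe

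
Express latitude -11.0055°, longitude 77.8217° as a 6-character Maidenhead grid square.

MH88vx

Add 180° to longitude and 90° to latitude: 257.8217, 78.9945.
Field (20°×10°, letters A–R): lon ⌊257.8217/20⌋ = 12 → M; lat ⌊78.9945/10⌋ = 7 → H.
Square (2°×1°, digits 0–9): lon ⌊17.8217/2⌋ = 8; lat ⌊8.9945/1⌋ = 8.
Subsquare (5′×2.5′, letters a–x): lon ⌊1.8217/0.0833333⌋ = 21 → v; lat ⌊0.9945/0.0416667⌋ = 23 → x.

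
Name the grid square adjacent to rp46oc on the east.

Longitude subsquare o = 14; +1 → 15 = p.
The latitude characters are unchanged.

RP46pc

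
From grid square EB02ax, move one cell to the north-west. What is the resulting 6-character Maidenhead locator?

Longitude subsquare a = 0; −1 → -1, wraps to 23 = x, carry into square.
Longitude square 0; −1 → -1, wraps to 9, carry into field.
Longitude field E = 4; −1 → 3 = D.
Latitude subsquare x = 23; +1 → 24, wraps to 0 = a, carry into square.
Latitude square 2; +1 → 3.

DB93xa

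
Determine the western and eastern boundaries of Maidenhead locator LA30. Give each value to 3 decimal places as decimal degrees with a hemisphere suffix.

46.000° E, 48.000° E

Field L=11, A=0: +11·20° lon, +0·10° lat → SW at lon 40°, lat -90°.
Square 3, 0: +3·2° lon, +0·1° lat → SW at lon 46°, lat -90°.
Cell spans 2° lon × 1° lat.
west 46.000° E, east 48.000° E.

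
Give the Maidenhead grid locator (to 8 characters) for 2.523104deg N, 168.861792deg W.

AJ52nm65

Add 180° to longitude and 90° to latitude: 11.13821, 92.52310.
Field (20°×10°, letters A–R): lon ⌊11.13821/20⌋ = 0 → A; lat ⌊92.52310/10⌋ = 9 → J.
Square (2°×1°, digits 0–9): lon ⌊11.13821/2⌋ = 5; lat ⌊2.52310/1⌋ = 2.
Subsquare (5′×2.5′, letters a–x): lon ⌊1.13821/0.0833333⌋ = 13 → n; lat ⌊0.52310/0.0416667⌋ = 12 → m.
Extended square (30″×15″, digits 0–9): lon ⌊0.05487/0.00833333⌋ = 6; lat ⌊0.02310/0.00416667⌋ = 5.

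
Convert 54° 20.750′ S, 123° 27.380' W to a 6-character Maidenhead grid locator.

CD85gp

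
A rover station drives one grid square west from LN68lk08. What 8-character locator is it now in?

LN68kk98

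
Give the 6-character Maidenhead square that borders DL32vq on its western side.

Longitude subsquare v = 21; −1 → 20 = u.
The latitude characters are unchanged.

DL32uq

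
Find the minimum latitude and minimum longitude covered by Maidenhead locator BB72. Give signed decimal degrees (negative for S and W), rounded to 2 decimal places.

-78.00, -146.00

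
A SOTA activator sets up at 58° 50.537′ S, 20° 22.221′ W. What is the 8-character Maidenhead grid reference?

Shift to the Maidenhead origin (180°W, 90°S): lon 159.62965, lat 31.15772.
Field: lon ⌊159.62965/20⌋ = 7 → H; lat ⌊31.15772/10⌋ = 3 → D.
Square: lon ⌊19.62965/2⌋ = 9; lat ⌊1.15772/1⌋ = 1.
Subsquare: lon ⌊1.62965/0.0833333⌋ = 19 → t; lat ⌊0.15772/0.0416667⌋ = 3 → d.
Extended square: lon ⌊0.04632/0.00833333⌋ = 5; lat ⌊0.03272/0.00416667⌋ = 7.

HD91td57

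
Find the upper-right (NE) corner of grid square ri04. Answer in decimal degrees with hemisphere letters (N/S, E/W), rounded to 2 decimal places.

5.00° S, 162.00° E

Field R=17, I=8: +17·20° lon, +8·10° lat → SW at lon 160°, lat -10°.
Square 0, 4: +0·2° lon, +4·1° lat → SW at lon 160°, lat -6°.
Cell spans 2° lon × 1° lat. NE corner is SW corner plus one full cell.
latitude 5.00° S, longitude 162.00° E.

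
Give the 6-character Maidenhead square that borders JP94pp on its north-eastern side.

Longitude subsquare p = 15; +1 → 16 = q.
Latitude subsquare p = 15; +1 → 16 = q.

JP94qq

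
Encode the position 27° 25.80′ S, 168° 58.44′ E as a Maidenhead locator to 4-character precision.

Add 180° to longitude and 90° to latitude: 348.97, 62.57.
Field (20°×10°, letters A–R): lon ⌊348.97/20⌋ = 17 → R; lat ⌊62.57/10⌋ = 6 → G.
Square (2°×1°, digits 0–9): lon ⌊8.97/2⌋ = 4; lat ⌊2.57/1⌋ = 2.

RG42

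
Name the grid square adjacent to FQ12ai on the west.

FQ02xi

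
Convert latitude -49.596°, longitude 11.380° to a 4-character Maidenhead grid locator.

Add 180° to longitude and 90° to latitude: 191.38, 40.40.
Field (20°×10°, letters A–R): 191.38/20 → 9 → J, 40.40/10 → 4 → E; chars JE.
Square (2°×1°, digits 0–9): 11.38/2 → 5, 0.40/1 → 0; chars 50.

JE50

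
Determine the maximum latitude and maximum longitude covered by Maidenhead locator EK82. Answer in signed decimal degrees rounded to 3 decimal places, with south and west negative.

13.000, -82.000

Field E=4, K=10: +4·20° lon, +10·10° lat → SW at lon -100°, lat 10°.
Square 8, 2: +8·2° lon, +2·1° lat → SW at lon -84°, lat 12°.
Cell spans 2° lon × 1° lat. NE corner is SW corner plus one full cell.
latitude 13.000, longitude -82.000.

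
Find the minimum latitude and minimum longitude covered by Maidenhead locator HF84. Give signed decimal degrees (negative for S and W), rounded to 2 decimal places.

Field H=7, F=5: +7·20° lon, +5·10° lat → SW at lon -40°, lat -40°.
Square 8, 4: +8·2° lon, +4·1° lat → SW at lon -24°, lat -36°.
latitude -36.00, longitude -24.00.

-36.00, -24.00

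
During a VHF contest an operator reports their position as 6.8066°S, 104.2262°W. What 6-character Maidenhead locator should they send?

DI73ve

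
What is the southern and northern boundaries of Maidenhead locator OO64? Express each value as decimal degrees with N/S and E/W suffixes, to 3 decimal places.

Field O=14, O=14: +14·20° lon, +14·10° lat → SW at lon 100°, lat 50°.
Square 6, 4: +6·2° lon, +4·1° lat → SW at lon 112°, lat 54°.
Cell spans 2° lon × 1° lat.
south 54.000° N, north 55.000° N.

54.000° N, 55.000° N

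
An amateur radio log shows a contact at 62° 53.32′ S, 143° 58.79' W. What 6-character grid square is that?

BC87ac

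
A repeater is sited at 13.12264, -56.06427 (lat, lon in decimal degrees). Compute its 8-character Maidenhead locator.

Add 180° to longitude and 90° to latitude: 123.93573, 103.12264.
Field: 123.93573/20 → 6 → G, 103.12264/10 → 10 → K; chars GK.
Square: 3.93573/2 → 1, 3.12264/1 → 3; chars 13.
Subsquare: 1.93573/0.0833333 → 23 → x, 0.12264/0.0416667 → 2 → c; chars xc.
Extended square: 0.01906/0.00833333 → 2, 0.03931/0.00416667 → 9; chars 29.

GK13xc29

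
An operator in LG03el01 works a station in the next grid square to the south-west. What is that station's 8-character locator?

LG03dl90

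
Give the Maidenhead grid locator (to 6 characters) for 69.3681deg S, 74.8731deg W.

FC20np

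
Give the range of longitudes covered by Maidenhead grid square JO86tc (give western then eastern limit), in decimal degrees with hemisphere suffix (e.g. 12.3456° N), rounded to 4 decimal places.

Field J=9, O=14: +9·20° lon, +14·10° lat → SW at lon 0°, lat 50°.
Square 8, 6: +8·2° lon, +6·1° lat → SW at lon 16°, lat 56°.
Subsquare t=19, c=2: +19·0.0833333° lon, +2·0.0416667° lat → SW at lon 17.5833°, lat 56.0833°.
Cell spans 0.0833333° lon × 0.0416667° lat.
west 17.5833° E, east 17.6667° E.

17.5833° E, 17.6667° E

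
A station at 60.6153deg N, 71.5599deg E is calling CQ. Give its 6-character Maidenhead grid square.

MP50so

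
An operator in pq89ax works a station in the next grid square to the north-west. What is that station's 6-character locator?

PR70xa

Longitude subsquare a = 0; −1 → -1, wraps to 23 = x, carry into square.
Longitude square 8; −1 → 7.
Latitude subsquare x = 23; +1 → 24, wraps to 0 = a, carry into square.
Latitude square 9; +1 → 10, wraps to 0, carry into field.
Latitude field Q = 16; +1 → 17 = R.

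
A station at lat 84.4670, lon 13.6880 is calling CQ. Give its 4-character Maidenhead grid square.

JR64

Shift to the Maidenhead origin (180°W, 90°S): lon 193.69, lat 174.47.
Field: 193.69/20 → 9 → J, 174.47/10 → 17 → R; chars JR.
Square: 13.69/2 → 6, 4.47/1 → 4; chars 64.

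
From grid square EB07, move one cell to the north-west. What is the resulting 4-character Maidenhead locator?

Longitude square 0; −1 → -1, wraps to 9, carry into field.
Longitude field E = 4; −1 → 3 = D.
Latitude square 7; +1 → 8.

DB98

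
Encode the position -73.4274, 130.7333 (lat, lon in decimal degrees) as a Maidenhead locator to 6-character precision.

Add 180° to longitude and 90° to latitude: 310.7333, 16.5726.
Field: lon ⌊310.7333/20⌋ = 15 → P; lat ⌊16.5726/10⌋ = 1 → B.
Square: lon ⌊10.7333/2⌋ = 5; lat ⌊6.5726/1⌋ = 6.
Subsquare: lon ⌊0.7333/0.0833333⌋ = 8 → i; lat ⌊0.5726/0.0416667⌋ = 13 → n.

PB56in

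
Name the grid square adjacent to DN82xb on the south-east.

Longitude subsquare x = 23; +1 → 24, wraps to 0 = a, carry into square.
Longitude square 8; +1 → 9.
Latitude subsquare b = 1; −1 → 0 = a.

DN92aa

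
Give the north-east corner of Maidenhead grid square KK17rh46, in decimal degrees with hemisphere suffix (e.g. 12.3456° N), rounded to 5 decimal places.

17.32083° N, 23.45833° E

Field K=10, K=10: +10·20° lon, +10·10° lat → SW at lon 20°, lat 10°.
Square 1, 7: +1·2° lon, +7·1° lat → SW at lon 22°, lat 17°.
Subsquare r=17, h=7: +17·0.0833333° lon, +7·0.0416667° lat → SW at lon 23.4167°, lat 17.2917°.
Extended square 4, 6: +4·0.00833333° lon, +6·0.00416667° lat → SW at lon 23.45°, lat 17.3167°.
Cell spans 0.00833333° lon × 0.00416667° lat. NE corner is SW corner plus one full cell.
latitude 17.32083° N, longitude 23.45833° E.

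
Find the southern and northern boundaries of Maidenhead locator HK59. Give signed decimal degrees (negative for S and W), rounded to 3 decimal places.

Field H=7, K=10: +7·20° lon, +10·10° lat → SW at lon -40°, lat 10°.
Square 5, 9: +5·2° lon, +9·1° lat → SW at lon -30°, lat 19°.
Cell spans 2° lon × 1° lat.
south 19.000, north 20.000.

19.000, 20.000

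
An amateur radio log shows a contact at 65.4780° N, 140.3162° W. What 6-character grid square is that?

BP95ul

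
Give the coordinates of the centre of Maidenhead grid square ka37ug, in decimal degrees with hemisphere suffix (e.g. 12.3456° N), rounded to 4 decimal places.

Field K=10, A=0: +10·20° lon, +0·10° lat → SW at lon 20°, lat -90°.
Square 3, 7: +3·2° lon, +7·1° lat → SW at lon 26°, lat -83°.
Subsquare u=20, g=6: +20·0.0833333° lon, +6·0.0416667° lat → SW at lon 27.6667°, lat -82.75°.
Cell spans 0.0833333° lon × 0.0416667° lat. Centre is SW corner plus half of each.
latitude 82.7292° S, longitude 27.7083° E.

82.7292° S, 27.7083° E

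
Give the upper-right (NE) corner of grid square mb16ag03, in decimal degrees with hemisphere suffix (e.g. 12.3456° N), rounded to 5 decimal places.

73.73333° S, 62.00833° E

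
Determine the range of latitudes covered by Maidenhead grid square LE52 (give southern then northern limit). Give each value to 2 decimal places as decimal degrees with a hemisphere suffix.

48.00° S, 47.00° S

Field L=11, E=4: +11·20° lon, +4·10° lat → SW at lon 40°, lat -50°.
Square 5, 2: +5·2° lon, +2·1° lat → SW at lon 50°, lat -48°.
Cell spans 2° lon × 1° lat.
south 48.00° S, north 47.00° S.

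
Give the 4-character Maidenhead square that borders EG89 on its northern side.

Latitude square 9; +1 → 10, wraps to 0, carry into field.
Latitude field G = 6; +1 → 7 = H.
The longitude characters are unchanged.

EH80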